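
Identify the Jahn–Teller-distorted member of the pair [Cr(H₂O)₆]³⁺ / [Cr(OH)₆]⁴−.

[Cr(H₂O)₆]³⁺: Summing ligand charges against the +3 overall charge gives an oxidation state of +3 for chromium. Group 6 minus oxidation state 3 gives a d³ configuration. The d³ configuration leaves the e_g set evenly filled (or empty) — no strong Jahn–Teller driving force.
[Cr(OH)₆]⁴−: Summing ligand charges against the −4 overall charge gives an oxidation state of +2 for chromium. Group 6 minus oxidation state 2 gives a d⁴ configuration. Hydroxide is a weak-field ligand for a first-row metal, so the complex is high-spin. The t₂g³e_g¹ (high-spin) configuration has an unevenly filled e_g set; the Jahn–Teller theorem predicts a tetragonal distortion (typically axial elongation) to lift the degeneracy.

[Cr(OH)₆]⁴−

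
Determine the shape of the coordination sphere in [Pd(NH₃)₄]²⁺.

Ligand charges: ammonia is neutral. With an overall charge of +2 the palladium centre must be in the +2 oxidation state.
Palladium is a group-10 element; Pd(II) is therefore d⁸.
Coordination number: 4.
A 4d d⁸ ion has a large crystal-field splitting; square planar leaves the high-energy d_{x²−y²} orbital empty and maximises CFSE.

square planar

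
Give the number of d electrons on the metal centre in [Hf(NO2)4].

Ligand charges: each nitro (N-bound nitrite) is −1. With an overall charge of 0 the hafnium centre must be in the +4 oxidation state.
Group 4 minus oxidation state 4 gives a d⁰ configuration.

d⁰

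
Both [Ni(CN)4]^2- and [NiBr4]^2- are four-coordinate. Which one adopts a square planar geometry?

For [Ni(CN)4]^2-: Each cyanide is −1; balancing the −2 overall charge requires Ni(II). Group 10 minus oxidation state 2 gives a d⁸ configuration. Cyanide is a strong-field ligand (high in the spectrochemical series). A 3d d⁸ ion with strong-field ligands gains enough CFSE to favour square planar over tetrahedral. → square planar.
For [NiBr4]^2-: Each bromide is −1; balancing the −2 overall charge requires Ni(II). Ni sits in group 10, so the d-electron count is 10 − 2 = 8. Bromide is a weak-field ligand. With weak-field ligands the CFSE gain from square planar is small, so a 3d d⁸ ion takes the sterically preferred tetrahedral geometry. → tetrahedral.

[Ni(CN)4]^2-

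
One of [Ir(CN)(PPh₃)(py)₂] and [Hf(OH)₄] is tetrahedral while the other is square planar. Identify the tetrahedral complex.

For [Ir(CN)(PPh₃)(py)₂]: Ligand charges: each cyanide is −1; triphenylphosphine is neutral; pyridine is neutral. With an overall charge of 0 the iridium centre must be in the +1 oxidation state. Ir sits in group 9, so the d-electron count is 9 − 1 = 8. A 5d d⁸ ion has a large crystal-field splitting; square planar leaves the high-energy d_{x²−y²} orbital empty and maximises CFSE. → square planar.
For [Hf(OH)₄]: Summing ligand charges against the 0 overall charge gives an oxidation state of +4 for hafnium. Hafnium is a group-4 element; Hf(IV) is therefore d⁰. A d⁰ ion has no crystal-field stabilisation preference between square planar and tetrahedral, so four ligands adopt the sterically favoured tetrahedral geometry. → tetrahedral.

[Hf(OH)₄]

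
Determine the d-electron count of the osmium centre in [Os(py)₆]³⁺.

Summing ligand charges against the +3 overall charge gives an oxidation state of +3 for osmium.
Os sits in group 8, so the d-electron count is 8 − 3 = 5.

d⁵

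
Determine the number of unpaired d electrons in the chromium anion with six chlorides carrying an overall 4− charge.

4 unpaired electrons

Each chloride is −1; balancing the −4 overall charge requires Cr(II).
Chromium is a group-6 element; Cr(II) is therefore d⁴.
The spin state decides the count: Chloride is a weak-field ligand for a first-row metal, so the complex is high-spin.
An octahedral high-spin d⁴ ion is t₂g³e_g¹, giving 4 unpaired electrons.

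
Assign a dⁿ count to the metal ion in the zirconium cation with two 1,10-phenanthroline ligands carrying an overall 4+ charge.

Ligand charges: 1,10-phenanthroline is neutral. With an overall charge of +4 the zirconium centre must be in the +4 oxidation state.
Zr sits in group 4, so the d-electron count is 4 − 4 = 0.

d0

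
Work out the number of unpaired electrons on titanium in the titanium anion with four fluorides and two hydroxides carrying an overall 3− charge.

Ligand charges: each fluoride is −1; each hydroxide is −1. With an overall charge of −3 the titanium centre must be in the +3 oxidation state.
Titanium is a group-4 element; Ti(III) is therefore d¹.
In an octahedral field the d¹ configuration is t₂g¹e_g⁰ (only one arrangement possible), giving 1 unpaired electron.

1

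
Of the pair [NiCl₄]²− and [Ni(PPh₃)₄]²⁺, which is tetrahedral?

For [NiCl₄]²−: Summing ligand charges against the −2 overall charge gives an oxidation state of +2 for nickel. Ni sits in group 10, so the d-electron count is 10 − 2 = 8. Chloride is a weak-field ligand. With weak-field ligands the CFSE gain from square planar is small, so a 3d d⁸ ion takes the sterically preferred tetrahedral geometry. → tetrahedral.
For [Ni(PPh₃)₄]²⁺: Summing ligand charges against the +2 overall charge gives an oxidation state of +2 for nickel. Group 10 minus oxidation state 2 gives a d⁸ configuration. Triphenylphosphine is a strong-field ligand (high in the spectrochemical series). A 3d d⁸ ion with strong-field ligands gains enough CFSE to favour square planar over tetrahedral. → square planar.

[NiCl₄]²−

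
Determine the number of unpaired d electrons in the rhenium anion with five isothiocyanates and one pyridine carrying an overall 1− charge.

Ligand charges: each isothiocyanate is −1; pyridine is neutral. With an overall charge of −1 the rhenium centre must be in the +4 oxidation state.
Rhenium is a group-7 element; Re(IV) is therefore d³.
In an octahedral field the d³ configuration is t₂g³e_g⁰ (only one arrangement possible), giving 3 unpaired electrons.

3 unpaired electrons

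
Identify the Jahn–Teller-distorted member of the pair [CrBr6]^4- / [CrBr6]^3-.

[CrBr6]^4-: Ligand charges: each bromide is −1. With an overall charge of −4 the chromium centre must be in the +2 oxidation state. Chromium is a group-6 element; Cr(II) is therefore d⁴. Bromide is a weak-field ligand for a first-row metal, so the complex is high-spin. The t₂g³e_g¹ (high-spin) configuration has an unevenly filled e_g set; the Jahn–Teller theorem predicts a tetragonal distortion (typically axial elongation) to lift the degeneracy.
[CrBr6]^3-: Each bromide is −1; balancing the −3 overall charge requires Cr(III). Group 6 minus oxidation state 3 gives a d³ configuration. The d³ configuration leaves the e_g set evenly filled (or empty) — no strong Jahn–Teller driving force.

[CrBr6]^4-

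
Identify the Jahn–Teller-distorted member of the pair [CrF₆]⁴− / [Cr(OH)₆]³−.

[CrF₆]⁴−

[CrF₆]⁴−: Summing ligand charges against the −4 overall charge gives an oxidation state of +2 for chromium. Cr sits in group 6, so the d-electron count is 6 − 2 = 4. Fluoride is a weak-field ligand for a first-row metal, so the complex is high-spin. The t₂g³e_g¹ (high-spin) configuration has an unevenly filled e_g set; the Jahn–Teller theorem predicts a tetragonal distortion (typically axial elongation) to lift the degeneracy.
[Cr(OH)₆]³−: Summing ligand charges against the −3 overall charge gives an oxidation state of +3 for chromium. Group 6 minus oxidation state 3 gives a d³ configuration. The d³ configuration leaves the e_g set evenly filled (or empty) — no strong Jahn–Teller driving force.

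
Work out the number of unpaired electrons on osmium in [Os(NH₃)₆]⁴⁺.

Summing ligand charges against the +4 overall charge gives an oxidation state of +4 for osmium.
Group 8 minus oxidation state 4 gives a d⁴ configuration.
The spin state decides the count: a 5d ion has a large Δₒ and is invariably low-spin.
An octahedral low-spin d⁴ ion is t₂g⁴e_g⁰, giving 2 unpaired electrons.

2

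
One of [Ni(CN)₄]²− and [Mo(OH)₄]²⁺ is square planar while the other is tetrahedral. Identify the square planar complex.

[Ni(CN)₄]²−

For [Ni(CN)₄]²−: Ligand charges: each cyanide is −1. With an overall charge of −2 the nickel centre must be in the +2 oxidation state. Ni sits in group 10, so the d-electron count is 10 − 2 = 8. Cyanide is a strong-field ligand (high in the spectrochemical series). A 3d d⁸ ion with strong-field ligands gains enough CFSE to favour square planar over tetrahedral. → square planar.
For [Mo(OH)₄]²⁺: Summing ligand charges against the +2 overall charge gives an oxidation state of +6 for molybdenum. Group 6 minus oxidation state 6 gives a d⁰ configuration. A d⁰ ion has no crystal-field stabilisation preference between square planar and tetrahedral, so four ligands adopt the sterically favoured tetrahedral geometry. → tetrahedral.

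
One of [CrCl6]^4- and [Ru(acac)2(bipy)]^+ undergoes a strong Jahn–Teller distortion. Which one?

[CrCl6]^4-

[CrCl6]^4-: Ligand charges: each chloride is −1. With an overall charge of −4 the chromium centre must be in the +2 oxidation state. Chromium is a group-6 element; Cr(II) is therefore d⁴. Chloride is a weak-field ligand for a first-row metal, so the complex is high-spin. The t₂g³e_g¹ (high-spin) configuration has an unevenly filled e_g set; the Jahn–Teller theorem predicts a tetragonal distortion (typically axial elongation) to lift the degeneracy.
[Ru(acac)2(bipy)]^+: Summing ligand charges against the +1 overall charge gives an oxidation state of +3 for ruthenium. Ruthenium is a group-8 element; Ru(III) is therefore d⁵. A 4d ion has a large Δₒ and is invariably low-spin. The d⁵ configuration leaves the e_g set evenly filled (or empty) — no strong Jahn–Teller driving force.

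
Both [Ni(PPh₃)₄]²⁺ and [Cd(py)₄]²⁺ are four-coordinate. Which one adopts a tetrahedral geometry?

For [Ni(PPh₃)₄]²⁺: Ligand charges: triphenylphosphine is neutral. With an overall charge of +2 the nickel centre must be in the +2 oxidation state. Group 10 minus oxidation state 2 gives a d⁸ configuration. Triphenylphosphine is a strong-field ligand (high in the spectrochemical series). A 3d d⁸ ion with strong-field ligands gains enough CFSE to favour square planar over tetrahedral. → square planar.
For [Cd(py)₄]²⁺: Pyridine is neutral; balancing the +2 overall charge requires Cd(II). Group 12 minus oxidation state 2 gives a d¹⁰ configuration. A d¹⁰ ion has no crystal-field stabilisation preference between square planar and tetrahedral, so four ligands adopt the sterically favoured tetrahedral geometry. → tetrahedral.

[Cd(py)₄]²⁺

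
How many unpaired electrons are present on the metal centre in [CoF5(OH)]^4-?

Each fluoride is −1; each hydroxide is −1; balancing the −4 overall charge requires Co(II).
Cobalt is a group-9 element; Co(II) is therefore d⁷.
The spin state decides the count: Fluoride and hydroxide are weak-field ligands for a first-row metal, so the complex is high-spin.
An octahedral high-spin d⁷ ion is t₂g⁵e_g², giving 3 unpaired electrons.

3 unpaired electrons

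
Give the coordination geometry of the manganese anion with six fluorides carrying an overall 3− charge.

Summing ligand charges against the −3 overall charge gives an oxidation state of +3 for manganese.
Mn sits in group 7, so the d-electron count is 7 − 3 = 4.
With 6 monodentate ligands the coordination number is 6.
Six donors around a single metal centre give an octahedral coordination sphere.

octahedral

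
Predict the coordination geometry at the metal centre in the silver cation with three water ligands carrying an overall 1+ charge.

Summing ligand charges against the +1 overall charge gives an oxidation state of +1 for silver.
Group 11 minus oxidation state 1 gives a d¹⁰ configuration.
With 3 monodentate ligands the coordination number is 3.
Three ligands around a d¹⁰ centre minimise repulsion in a trigonal-planar arrangement.

trigonal planar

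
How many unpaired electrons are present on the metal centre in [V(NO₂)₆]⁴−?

3

Summing ligand charges against the −4 overall charge gives an oxidation state of +2 for vanadium.
Group 5 minus oxidation state 2 gives a d³ configuration.
In an octahedral field the d³ configuration is t₂g³e_g⁰ (only one arrangement possible), giving 3 unpaired electrons.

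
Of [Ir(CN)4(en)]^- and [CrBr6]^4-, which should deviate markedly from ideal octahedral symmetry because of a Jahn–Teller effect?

[Ir(CN)4(en)]^-: Summing ligand charges against the −1 overall charge gives an oxidation state of +3 for iridium. Ir sits in group 9, so the d-electron count is 9 − 3 = 6. A 5d ion has a large Δₒ and is invariably low-spin. The d⁶ configuration leaves the e_g set evenly filled (or empty) — no strong Jahn–Teller driving force.
[CrBr6]^4-: Each bromide is −1; balancing the −4 overall charge requires Cr(II). Chromium is a group-6 element; Cr(II) is therefore d⁴. Bromide is a weak-field ligand for a first-row metal, so the complex is high-spin. The t₂g³e_g¹ (high-spin) configuration has an unevenly filled e_g set; the Jahn–Teller theorem predicts a tetragonal distortion (typically axial elongation) to lift the degeneracy.

[CrBr6]^4-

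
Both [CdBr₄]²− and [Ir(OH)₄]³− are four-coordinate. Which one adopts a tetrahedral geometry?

For [CdBr₄]²−: Ligand charges: each bromide is −1. With an overall charge of −2 the cadmium centre must be in the +2 oxidation state. Cd sits in group 12, so the d-electron count is 12 − 2 = 10. A d¹⁰ ion has no crystal-field stabilisation preference between square planar and tetrahedral, so four ligands adopt the sterically favoured tetrahedral geometry. → tetrahedral.
For [Ir(OH)₄]³−: Each hydroxide is −1; balancing the −3 overall charge requires Ir(I). Ir sits in group 9, so the d-electron count is 9 − 1 = 8. A 5d d⁸ ion has a large crystal-field splitting; square planar leaves the high-energy d_{x²−y²} orbital empty and maximises CFSE. → square planar.

[CdBr₄]²−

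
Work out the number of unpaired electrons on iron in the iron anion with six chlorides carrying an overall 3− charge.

Ligand charges: each chloride is −1. With an overall charge of −3 the iron centre must be in the +3 oxidation state.
Iron is a group-8 element; Fe(III) is therefore d⁵.
The spin state decides the count: Chloride is a weak-field ligand for a first-row metal, so the complex is high-spin.
An octahedral high-spin d⁵ ion is t₂g³e_g², giving 5 unpaired electrons.

5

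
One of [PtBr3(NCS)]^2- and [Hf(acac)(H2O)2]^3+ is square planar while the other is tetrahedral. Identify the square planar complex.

For [PtBr3(NCS)]^2-: Ligand charges: each bromide is −1; each isothiocyanate is −1. With an overall charge of −2 the platinum centre must be in the +2 oxidation state. Pt sits in group 10, so the d-electron count is 10 − 2 = 8. A 5d d⁸ ion has a large crystal-field splitting; square planar leaves the high-energy d_{x²−y²} orbital empty and maximises CFSE. → square planar.
For [Hf(acac)(H2O)2]^3+: Summing ligand charges against the +3 overall charge gives an oxidation state of +4 for hafnium. Hafnium is a group-4 element; Hf(IV) is therefore d⁰. A d⁰ ion has no crystal-field stabilisation preference between square planar and tetrahedral, so four ligands adopt the sterically favoured tetrahedral geometry. → tetrahedral.

[PtBr3(NCS)]^2-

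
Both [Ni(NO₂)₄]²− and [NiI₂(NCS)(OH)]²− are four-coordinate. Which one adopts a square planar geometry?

For [Ni(NO₂)₄]²−: Each nitro (N-bound nitrite) is −1; balancing the −2 overall charge requires Ni(II). Nickel is a group-10 element; Ni(II) is therefore d⁸. Nitro (N-bound nitrite) is a strong-field ligand (high in the spectrochemical series). A 3d d⁸ ion with strong-field ligands gains enough CFSE to favour square planar over tetrahedral. → square planar.
For [NiI₂(NCS)(OH)]²−: Each iodide is −1; each isothiocyanate is −1; each hydroxide is −1; balancing the −2 overall charge requires Ni(II). Ni sits in group 10, so the d-electron count is 10 − 2 = 8. Hydroxide, iodide, and isothiocyanate are weak-field ligands. With weak-field ligands the CFSE gain from square planar is small, so a 3d d⁸ ion takes the sterically preferred tetrahedral geometry. → tetrahedral.

[Ni(NO₂)₄]²−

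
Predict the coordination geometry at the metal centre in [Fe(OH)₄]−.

Ligand charges: each hydroxide is −1. With an overall charge of −1 the iron centre must be in the +3 oxidation state.
Iron is a group-8 element; Fe(III) is therefore d⁵.
Coordination number: 4.
Hydroxide is a weak-field ligand.
A high-spin d⁵ ion has zero CFSE in either geometry, so four ligands adopt the sterically favoured tetrahedral geometry.

tetrahedral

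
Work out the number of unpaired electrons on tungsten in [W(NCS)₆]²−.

Ligand charges: each isothiocyanate is −1. With an overall charge of −2 the tungsten centre must be in the +4 oxidation state.
Group 6 minus oxidation state 4 gives a d² configuration.
In an octahedral field the d² configuration is t₂g²e_g⁰ (only one arrangement possible), giving 2 unpaired electrons.

2 unpaired electrons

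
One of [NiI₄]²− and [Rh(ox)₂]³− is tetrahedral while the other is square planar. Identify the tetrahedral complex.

[NiI₄]²−

For [NiI₄]²−: Each iodide is −1; balancing the −2 overall charge requires Ni(II). Ni sits in group 10, so the d-electron count is 10 − 2 = 8. Iodide is a weak-field ligand. With weak-field ligands the CFSE gain from square planar is small, so a 3d d⁸ ion takes the sterically preferred tetrahedral geometry. → tetrahedral.
For [Rh(ox)₂]³−: Ligand charges: each oxalate is −2. With an overall charge of −3 the rhodium centre must be in the +1 oxidation state. Group 9 minus oxidation state 1 gives a d⁸ configuration. A 4d d⁸ ion has a large crystal-field splitting; square planar leaves the high-energy d_{x²−y²} orbital empty and maximises CFSE. → square planar.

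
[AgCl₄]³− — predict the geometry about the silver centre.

tetrahedral

Ligand charges: each chloride is −1. With an overall charge of −3 the silver centre must be in the +1 oxidation state.
Group 11 minus oxidation state 1 gives a d¹⁰ configuration.
With 4 monodentate ligands the coordination number is 4.
A d¹⁰ ion has no crystal-field stabilisation preference between square planar and tetrahedral, so four ligands adopt the sterically favoured tetrahedral geometry.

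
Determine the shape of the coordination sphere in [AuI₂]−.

Ligand charges: each iodide is −1. With an overall charge of −1 the gold centre must be in the +1 oxidation state.
Au sits in group 11, so the d-electron count is 11 − 1 = 10.
Coordination number: 2.
A d¹⁰ ion with only two ligands adopts a linear arrangement (sp hybridisation; no CFSE preference).

linear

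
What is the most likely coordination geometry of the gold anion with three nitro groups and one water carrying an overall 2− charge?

tetrahedral

Ligand charges: each nitro (N-bound nitrite) is −1; water is neutral. With an overall charge of −2 the gold centre must be in the +1 oxidation state.
Gold is a group-11 element; Au(I) is therefore d¹⁰.
With 4 monodentate ligands the coordination number is 4.
A d¹⁰ ion has no crystal-field stabilisation preference between square planar and tetrahedral, so four ligands adopt the sterically favoured tetrahedral geometry.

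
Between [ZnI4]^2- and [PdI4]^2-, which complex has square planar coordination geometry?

[PdI4]^2-

For [ZnI4]^2-: Each iodide is −1; balancing the −2 overall charge requires Zn(II). Group 12 minus oxidation state 2 gives a d¹⁰ configuration. A d¹⁰ ion has no crystal-field stabilisation preference between square planar and tetrahedral, so four ligands adopt the sterically favoured tetrahedral geometry. → tetrahedral.
For [PdI4]^2-: Ligand charges: each iodide is −1. With an overall charge of −2 the palladium centre must be in the +2 oxidation state. Pd sits in group 10, so the d-electron count is 10 − 2 = 8. A 4d d⁸ ion has a large crystal-field splitting; square planar leaves the high-energy d_{x²−y²} orbital empty and maximises CFSE. → square planar.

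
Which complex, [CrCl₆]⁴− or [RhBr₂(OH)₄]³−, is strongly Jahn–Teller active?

[CrCl₆]⁴−: Summing ligand charges against the −4 overall charge gives an oxidation state of +2 for chromium. Group 6 minus oxidation state 2 gives a d⁴ configuration. Chloride is a weak-field ligand for a first-row metal, so the complex is high-spin. The t₂g³e_g¹ (high-spin) configuration has an unevenly filled e_g set; the Jahn–Teller theorem predicts a tetragonal distortion (typically axial elongation) to lift the degeneracy.
[RhBr₂(OH)₄]³−: Ligand charges: each bromide is −1; each hydroxide is −1. With an overall charge of −3 the rhodium centre must be in the +3 oxidation state. Rh sits in group 9, so the d-electron count is 9 − 3 = 6. A 4d ion has a large Δₒ and is invariably low-spin. The d⁶ configuration leaves the e_g set evenly filled (or empty) — no strong Jahn–Teller driving force.

[CrCl₆]⁴−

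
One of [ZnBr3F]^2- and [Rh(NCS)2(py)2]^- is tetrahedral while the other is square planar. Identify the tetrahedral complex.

For [ZnBr3F]^2-: Each bromide is −1; each fluoride is −1; balancing the −2 overall charge requires Zn(II). Zn sits in group 12, so the d-electron count is 12 − 2 = 10. A d¹⁰ ion has no crystal-field stabilisation preference between square planar and tetrahedral, so four ligands adopt the sterically favoured tetrahedral geometry. → tetrahedral.
For [Rh(NCS)2(py)2]^-: Ligand charges: each isothiocyanate is −1; pyridine is neutral. With an overall charge of −1 the rhodium centre must be in the +1 oxidation state. Group 9 minus oxidation state 1 gives a d⁸ configuration. A 4d d⁸ ion has a large crystal-field splitting; square planar leaves the high-energy d_{x²−y²} orbital empty and maximises CFSE. → square planar.

[ZnBr3F]^2-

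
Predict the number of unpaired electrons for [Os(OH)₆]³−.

1

Summing ligand charges against the −3 overall charge gives an oxidation state of +3 for osmium.
Group 8 minus oxidation state 3 gives a d⁵ configuration.
The spin state decides the count: a 5d ion has a large Δₒ and is invariably low-spin.
An octahedral low-spin d⁵ ion is t₂g⁵e_g⁰, giving 1 unpaired electron.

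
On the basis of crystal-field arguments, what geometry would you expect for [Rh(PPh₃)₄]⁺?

Triphenylphosphine is neutral; balancing the +1 overall charge requires Rh(I).
Group 9 minus oxidation state 1 gives a d⁸ configuration.
Coordination number: 4.
A 4d d⁸ ion has a large crystal-field splitting; square planar leaves the high-energy d_{x²−y²} orbital empty and maximises CFSE.

square planar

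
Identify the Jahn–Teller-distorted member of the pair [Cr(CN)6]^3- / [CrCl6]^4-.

[CrCl6]^4-

[Cr(CN)6]^3-: Summing ligand charges against the −3 overall charge gives an oxidation state of +3 for chromium. Cr sits in group 6, so the d-electron count is 6 − 3 = 3. The d³ configuration leaves the e_g set evenly filled (or empty) — no strong Jahn–Teller driving force.
[CrCl6]^4-: Ligand charges: each chloride is −1. With an overall charge of −4 the chromium centre must be in the +2 oxidation state. Cr sits in group 6, so the d-electron count is 6 − 2 = 4. Chloride is a weak-field ligand for a first-row metal, so the complex is high-spin. The t₂g³e_g¹ (high-spin) configuration has an unevenly filled e_g set; the Jahn–Teller theorem predicts a tetragonal distortion (typically axial elongation) to lift the degeneracy.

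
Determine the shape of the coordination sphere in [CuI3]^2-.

trigonal planar

Ligand charges: each iodide is −1. With an overall charge of −2 the copper centre must be in the +1 oxidation state.
Cu sits in group 11, so the d-electron count is 11 − 1 = 10.
Coordination number: 3.
Three ligands around a d¹⁰ centre minimise repulsion in a trigonal-planar arrangement.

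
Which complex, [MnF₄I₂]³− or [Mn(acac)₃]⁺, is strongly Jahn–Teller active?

[MnF₄I₂]³−: Ligand charges: each fluoride is −1; each iodide is −1. With an overall charge of −3 the manganese centre must be in the +3 oxidation state. Mn sits in group 7, so the d-electron count is 7 − 3 = 4. Fluoride and iodide are weak-field ligands for a first-row metal, so the complex is high-spin. The t₂g³e_g¹ (high-spin) configuration has an unevenly filled e_g set; the Jahn–Teller theorem predicts a tetragonal distortion (typically axial elongation) to lift the degeneracy.
[Mn(acac)₃]⁺: Each acetylacetonate is −1; balancing the +1 overall charge requires Mn(IV). Mn sits in group 7, so the d-electron count is 7 − 4 = 3. The d³ configuration leaves the e_g set evenly filled (or empty) — no strong Jahn–Teller driving force.

[MnF₄I₂]³−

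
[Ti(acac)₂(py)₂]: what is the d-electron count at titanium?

Ligand charges: each acetylacetonate is −1; pyridine is neutral. With an overall charge of 0 the titanium centre must be in the +2 oxidation state.
Group 4 minus oxidation state 2 gives a d² configuration.

d²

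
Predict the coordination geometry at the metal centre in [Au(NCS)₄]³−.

Ligand charges: each isothiocyanate is −1. With an overall charge of −3 the gold centre must be in the +1 oxidation state.
Group 11 minus oxidation state 1 gives a d¹⁰ configuration.
Coordination number: 4.
A d¹⁰ ion has no crystal-field stabilisation preference between square planar and tetrahedral, so four ligands adopt the sterically favoured tetrahedral geometry.

tetrahedral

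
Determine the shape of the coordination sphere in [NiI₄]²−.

tetrahedral

Ligand charges: each iodide is −1. With an overall charge of −2 the nickel centre must be in the +2 oxidation state.
Ni sits in group 10, so the d-electron count is 10 − 2 = 8.
With 4 monodentate ligands the coordination number is 4.
Iodide is a weak-field ligand.
With weak-field ligands the CFSE gain from square planar is small, so a 3d d⁸ ion takes the sterically preferred tetrahedral geometry.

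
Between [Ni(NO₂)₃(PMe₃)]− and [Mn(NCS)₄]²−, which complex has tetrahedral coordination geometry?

[Mn(NCS)₄]²−

For [Ni(NO₂)₃(PMe₃)]−: Ligand charges: each nitro (N-bound nitrite) is −1; trimethylphosphine is neutral. With an overall charge of −1 the nickel centre must be in the +2 oxidation state. Ni sits in group 10, so the d-electron count is 10 − 2 = 8. Nitro (N-bound nitrite) and trimethylphosphine are strong-field ligands (high in the spectrochemical series). A 3d d⁸ ion with strong-field ligands gains enough CFSE to favour square planar over tetrahedral. → square planar.
For [Mn(NCS)₄]²−: Each isothiocyanate is −1; balancing the −2 overall charge requires Mn(II). Group 7 minus oxidation state 2 gives a d⁵ configuration. A high-spin d⁵ ion has zero CFSE in either geometry, so four ligands adopt the sterically favoured tetrahedral geometry. → tetrahedral.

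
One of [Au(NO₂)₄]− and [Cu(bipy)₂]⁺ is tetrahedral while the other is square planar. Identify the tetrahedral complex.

[Cu(bipy)₂]⁺

For [Au(NO₂)₄]−: Ligand charges: each nitro (N-bound nitrite) is −1. With an overall charge of −1 the gold centre must be in the +3 oxidation state. Au sits in group 11, so the d-electron count is 11 − 3 = 8. A 5d d⁸ ion has a large crystal-field splitting; square planar leaves the high-energy d_{x²−y²} orbital empty and maximises CFSE. → square planar.
For [Cu(bipy)₂]⁺: Summing ligand charges against the +1 overall charge gives an oxidation state of +1 for copper. Group 11 minus oxidation state 1 gives a d¹⁰ configuration. A d¹⁰ ion has no crystal-field stabilisation preference between square planar and tetrahedral, so four ligands adopt the sterically favoured tetrahedral geometry. → tetrahedral.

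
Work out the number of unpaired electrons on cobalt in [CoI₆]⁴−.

3 unpaired electrons

Summing ligand charges against the −4 overall charge gives an oxidation state of +2 for cobalt.
Group 9 minus oxidation state 2 gives a d⁷ configuration.
The spin state decides the count: Iodide is a weak-field ligand for a first-row metal, so the complex is high-spin.
An octahedral high-spin d⁷ ion is t₂g⁵e_g², giving 3 unpaired electrons.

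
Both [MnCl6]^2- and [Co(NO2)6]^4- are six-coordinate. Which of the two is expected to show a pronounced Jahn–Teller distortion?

[Co(NO2)6]^4-

[MnCl6]^2-: Each chloride is −1; balancing the −2 overall charge requires Mn(IV). Group 7 minus oxidation state 4 gives a d³ configuration. The d³ configuration leaves the e_g set evenly filled (or empty) — no strong Jahn–Teller driving force.
[Co(NO2)6]^4-: Ligand charges: each nitro (N-bound nitrite) is −1. With an overall charge of −4 the cobalt centre must be in the +2 oxidation state. Co sits in group 9, so the d-electron count is 9 − 2 = 7. Nitro (N-bound nitrite) is a strong-field ligand (high in the spectrochemical series) for a first-row metal, so the complex is low-spin. The t₂g⁶e_g¹ (low-spin) configuration has an unevenly filled e_g set; the Jahn–Teller theorem predicts a tetragonal distortion (typically axial elongation) to lift the degeneracy.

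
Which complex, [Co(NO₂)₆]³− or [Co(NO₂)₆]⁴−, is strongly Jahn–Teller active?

[Co(NO₂)₆]³−: Ligand charges: each nitro (N-bound nitrite) is −1. With an overall charge of −3 the cobalt centre must be in the +3 oxidation state. Co sits in group 9, so the d-electron count is 9 − 3 = 6. Co(III) has an exceptionally large octahedral splitting and is low-spin with essentially every ligand except fluoride. The d⁶ configuration leaves the e_g set evenly filled (or empty) — no strong Jahn–Teller driving force.
[Co(NO₂)₆]⁴−: Ligand charges: each nitro (N-bound nitrite) is −1. With an overall charge of −4 the cobalt centre must be in the +2 oxidation state. Co sits in group 9, so the d-electron count is 9 − 2 = 7. Nitro (N-bound nitrite) is a strong-field ligand (high in the spectrochemical series) for a first-row metal, so the complex is low-spin. The t₂g⁶e_g¹ (low-spin) configuration has an unevenly filled e_g set; the Jahn–Teller theorem predicts a tetragonal distortion (typically axial elongation) to lift the degeneracy.

[Co(NO₂)₆]⁴−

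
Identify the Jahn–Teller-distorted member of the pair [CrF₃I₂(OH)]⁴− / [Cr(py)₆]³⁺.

[CrF₃I₂(OH)]⁴−

[CrF₃I₂(OH)]⁴−: Ligand charges: each fluoride is −1; each iodide is −1; each hydroxide is −1. With an overall charge of −4 the chromium centre must be in the +2 oxidation state. Cr sits in group 6, so the d-electron count is 6 − 2 = 4. Fluoride, hydroxide, and iodide are weak-field ligands for a first-row metal, so the complex is high-spin. The t₂g³e_g¹ (high-spin) configuration has an unevenly filled e_g set; the Jahn–Teller theorem predicts a tetragonal distortion (typically axial elongation) to lift the degeneracy.
[Cr(py)₆]³⁺: Ligand charges: pyridine is neutral. With an overall charge of +3 the chromium centre must be in the +3 oxidation state. Chromium is a group-6 element; Cr(III) is therefore d³. The d³ configuration leaves the e_g set evenly filled (or empty) — no strong Jahn–Teller driving force.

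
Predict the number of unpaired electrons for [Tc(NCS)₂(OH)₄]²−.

Ligand charges: each isothiocyanate is −1; each hydroxide is −1. With an overall charge of −2 the technetium centre must be in the +4 oxidation state.
Technetium is a group-7 element; Tc(IV) is therefore d³.
In an octahedral field the d³ configuration is t₂g³e_g⁰ (only one arrangement possible), giving 3 unpaired electrons.

3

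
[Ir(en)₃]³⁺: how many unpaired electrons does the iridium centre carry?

Ethylenediamine is neutral; balancing the +3 overall charge requires Ir(III).
Group 9 minus oxidation state 3 gives a d⁶ configuration.
Counting donor atoms: 3×ethylenediamine (bidentate) → 6 donors. Coordination number = 6.
The spin state decides the count: a 5d ion has a large Δₒ and is invariably low-spin.
An octahedral low-spin d⁶ ion is t₂g⁶e_g⁰, giving 0 unpaired electrons.

0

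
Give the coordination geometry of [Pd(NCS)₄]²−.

square planar

Each isothiocyanate is −1; balancing the −2 overall charge requires Pd(II).
Group 10 minus oxidation state 2 gives a d⁸ configuration.
Coordination number: 4.
A 4d d⁸ ion has a large crystal-field splitting; square planar leaves the high-energy d_{x²−y²} orbital empty and maximises CFSE.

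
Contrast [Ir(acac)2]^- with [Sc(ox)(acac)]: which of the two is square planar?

For [Ir(acac)2]^-: Summing ligand charges against the −1 overall charge gives an oxidation state of +1 for iridium. Iridium is a group-9 element; Ir(I) is therefore d⁸. A 5d d⁸ ion has a large crystal-field splitting; square planar leaves the high-energy d_{x²−y²} orbital empty and maximises CFSE. → square planar.
For [Sc(ox)(acac)]: Summing ligand charges against the 0 overall charge gives an oxidation state of +3 for scandium. Sc sits in group 3, so the d-electron count is 3 − 3 = 0. A d⁰ ion has no crystal-field stabilisation preference between square planar and tetrahedral, so four ligands adopt the sterically favoured tetrahedral geometry. → tetrahedral.

[Ir(acac)2]^-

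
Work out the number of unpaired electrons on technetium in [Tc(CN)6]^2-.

Summing ligand charges against the −2 overall charge gives an oxidation state of +4 for technetium.
Group 7 minus oxidation state 4 gives a d³ configuration.
In an octahedral field the d³ configuration is t₂g³e_g⁰ (only one arrangement possible), giving 3 unpaired electrons.

3 unpaired electrons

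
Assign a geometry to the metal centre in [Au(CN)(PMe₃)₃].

tetrahedral

Each cyanide is −1; trimethylphosphine is neutral; balancing the 0 overall charge requires Au(I).
Au sits in group 11, so the d-electron count is 11 − 1 = 10.
Coordination number: 4.
A d¹⁰ ion has no crystal-field stabilisation preference between square planar and tetrahedral, so four ligands adopt the sterically favoured tetrahedral geometry.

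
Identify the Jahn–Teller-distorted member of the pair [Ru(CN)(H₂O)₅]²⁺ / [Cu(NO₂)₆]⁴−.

[Cu(NO₂)₆]⁴−

[Ru(CN)(H₂O)₅]²⁺: Ligand charges: each cyanide is −1; water is neutral. With an overall charge of +2 the ruthenium centre must be in the +3 oxidation state. Group 8 minus oxidation state 3 gives a d⁵ configuration. A 4d ion has a large Δₒ and is invariably low-spin. The d⁵ configuration leaves the e_g set evenly filled (or empty) — no strong Jahn–Teller driving force.
[Cu(NO₂)₆]⁴−: Each nitro (N-bound nitrite) is −1; balancing the −4 overall charge requires Cu(II). Group 11 minus oxidation state 2 gives a d⁹ configuration. The t₂g⁶e_g³ configuration has an unevenly filled e_g set; the Jahn–Teller theorem predicts a tetragonal distortion (typically axial elongation) to lift the degeneracy.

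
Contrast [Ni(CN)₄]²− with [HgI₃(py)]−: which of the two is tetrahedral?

For [Ni(CN)₄]²−: Summing ligand charges against the −2 overall charge gives an oxidation state of +2 for nickel. Group 10 minus oxidation state 2 gives a d⁸ configuration. Cyanide is a strong-field ligand (high in the spectrochemical series). A 3d d⁸ ion with strong-field ligands gains enough CFSE to favour square planar over tetrahedral. → square planar.
For [HgI₃(py)]−: Summing ligand charges against the −1 overall charge gives an oxidation state of +2 for mercury. Group 12 minus oxidation state 2 gives a d¹⁰ configuration. A d¹⁰ ion has no crystal-field stabilisation preference between square planar and tetrahedral, so four ligands adopt the sterically favoured tetrahedral geometry. → tetrahedral.

[HgI₃(py)]−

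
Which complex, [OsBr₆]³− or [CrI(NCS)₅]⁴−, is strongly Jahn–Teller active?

[CrI(NCS)₅]⁴−

[OsBr₆]³−: Summing ligand charges against the −3 overall charge gives an oxidation state of +3 for osmium. Osmium is a group-8 element; Os(III) is therefore d⁵. A 5d ion has a large Δₒ and is invariably low-spin. The d⁵ configuration leaves the e_g set evenly filled (or empty) — no strong Jahn–Teller driving force.
[CrI(NCS)₅]⁴−: Ligand charges: each iodide is −1; each isothiocyanate is −1. With an overall charge of −4 the chromium centre must be in the +2 oxidation state. Chromium is a group-6 element; Cr(II) is therefore d⁴. Iodide and isothiocyanate are weak-field ligands for a first-row metal, so the complex is high-spin. The t₂g³e_g¹ (high-spin) configuration has an unevenly filled e_g set; the Jahn–Teller theorem predicts a tetragonal distortion (typically axial elongation) to lift the degeneracy.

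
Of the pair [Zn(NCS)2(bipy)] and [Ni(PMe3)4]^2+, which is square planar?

[Ni(PMe3)4]^2+

For [Zn(NCS)2(bipy)]: Summing ligand charges against the 0 overall charge gives an oxidation state of +2 for zinc. Zn sits in group 12, so the d-electron count is 12 − 2 = 10. A d¹⁰ ion has no crystal-field stabilisation preference between square planar and tetrahedral, so four ligands adopt the sterically favoured tetrahedral geometry. → tetrahedral.
For [Ni(PMe3)4]^2+: Summing ligand charges against the +2 overall charge gives an oxidation state of +2 for nickel. Nickel is a group-10 element; Ni(II) is therefore d⁸. Trimethylphosphine is a strong-field ligand (high in the spectrochemical series). A 3d d⁸ ion with strong-field ligands gains enough CFSE to favour square planar over tetrahedral. → square planar.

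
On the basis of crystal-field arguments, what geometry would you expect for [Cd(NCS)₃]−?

trigonal planar

Summing ligand charges against the −1 overall charge gives an oxidation state of +2 for cadmium.
Cd sits in group 12, so the d-electron count is 12 − 2 = 10.
Coordination number: 3.
Three ligands around a d¹⁰ centre minimise repulsion in a trigonal-planar arrangement.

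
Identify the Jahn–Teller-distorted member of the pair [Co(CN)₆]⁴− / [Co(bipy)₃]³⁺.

[Co(CN)₆]⁴−

[Co(CN)₆]⁴−: Summing ligand charges against the −4 overall charge gives an oxidation state of +2 for cobalt. Co sits in group 9, so the d-electron count is 9 − 2 = 7. Cyanide is a strong-field ligand (high in the spectrochemical series) for a first-row metal, so the complex is low-spin. The t₂g⁶e_g¹ (low-spin) configuration has an unevenly filled e_g set; the Jahn–Teller theorem predicts a tetragonal distortion (typically axial elongation) to lift the degeneracy.
[Co(bipy)₃]³⁺: Summing ligand charges against the +3 overall charge gives an oxidation state of +3 for cobalt. Co sits in group 9, so the d-electron count is 9 − 3 = 6. Co(III) has an exceptionally large octahedral splitting and is low-spin with essentially every ligand except fluoride. The d⁶ configuration leaves the e_g set evenly filled (or empty) — no strong Jahn–Teller driving force.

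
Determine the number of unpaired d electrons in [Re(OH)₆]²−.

Summing ligand charges against the −2 overall charge gives an oxidation state of +4 for rhenium.
Group 7 minus oxidation state 4 gives a d³ configuration.
In an octahedral field the d³ configuration is t₂g³e_g⁰ (only one arrangement possible), giving 3 unpaired electrons.

3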